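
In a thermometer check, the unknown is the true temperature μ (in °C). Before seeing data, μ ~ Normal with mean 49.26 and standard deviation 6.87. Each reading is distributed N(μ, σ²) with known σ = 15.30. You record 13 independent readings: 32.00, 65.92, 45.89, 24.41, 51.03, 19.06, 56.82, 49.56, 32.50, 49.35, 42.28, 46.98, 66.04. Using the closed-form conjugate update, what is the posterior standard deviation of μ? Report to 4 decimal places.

For Normal data with known variance σ², a Normal(μ₀, σ₀²) prior on μ is conjugate. Posterior precision = 1/σ₀² + n/σ²; posterior mean is the precision-weighted average of μ₀ and x̄.
σ₀² = 6.87² = 47.1969, σ² = 15.30² = 234.09; σ² + n·σ₀² = 234.09 + 13·47.1969 = 847.6497.
Posterior precision = 1/σ₀² + n/σ² = 1/47.1969 + 13/234.09 = (σ² + n·σ₀²)/(σ₀²σ²) = 847.6497/(47.1969·234.09); posterior variance σₙ² = σ₀²σ²/(σ² + n·σ₀²) = 47.1969·234.09/847.6497 = 13.034066.
Posterior SD = √σₙ² = √(47.1969·234.09/847.6497) = 3.6103.

3.6103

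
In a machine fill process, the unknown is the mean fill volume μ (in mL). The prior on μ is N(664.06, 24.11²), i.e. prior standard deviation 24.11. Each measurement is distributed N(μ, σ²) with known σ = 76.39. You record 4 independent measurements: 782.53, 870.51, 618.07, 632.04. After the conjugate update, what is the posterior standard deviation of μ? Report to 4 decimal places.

For Normal data with known variance σ², a Normal(μ₀, σ₀²) prior on μ is conjugate. Posterior precision = 1/σ₀² + n/σ²; posterior mean is the precision-weighted average of μ₀ and x̄.
σ₀² = 24.11² = 581.2921, σ² = 76.39² = 5835.4321; σ² + n·σ₀² = 5835.4321 + 4·581.2921 = 8160.6005.
Posterior precision = 1/σ₀² + n/σ² = 1/581.2921 + 4/5835.4321 = (σ² + n·σ₀²)/(σ₀²σ²) = 8160.6005/(581.2921·5835.4321); posterior variance σₙ² = σ₀²σ²/(σ² + n·σ₀²) = 581.2921·5835.4321/8160.6005 = 415.666786.
Posterior SD = √σₙ² = √(581.2921·5835.4321/8160.6005) = 20.3879.

20.3879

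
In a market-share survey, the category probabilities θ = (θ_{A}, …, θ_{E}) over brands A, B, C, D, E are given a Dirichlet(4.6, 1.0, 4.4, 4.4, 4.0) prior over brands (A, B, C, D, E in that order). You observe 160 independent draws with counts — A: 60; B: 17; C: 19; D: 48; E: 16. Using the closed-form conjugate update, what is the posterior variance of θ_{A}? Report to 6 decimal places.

The Dirichlet prior is conjugate to the Multinomial likelihood: each posterior αⱼ = prior αⱼ + observed count nⱼ.
Posterior concentration: (64.6, 18.0, 23.4, 52.4, 20.0), total = 178.4.
Var[θ_j] = α_j(Σα−α_j)/((Σα)²(Σα+1)) = 64.6·113.8/(178.4²·179.4) = 0.001288.

0.001288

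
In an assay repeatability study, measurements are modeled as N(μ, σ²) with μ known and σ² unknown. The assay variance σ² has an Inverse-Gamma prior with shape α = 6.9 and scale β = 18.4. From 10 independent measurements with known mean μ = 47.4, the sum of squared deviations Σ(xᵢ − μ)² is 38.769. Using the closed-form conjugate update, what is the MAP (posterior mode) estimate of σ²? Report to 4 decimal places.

2.9290

With known mean μ and an Inverse-Gamma(α, β) prior on σ², the Normal likelihood is conjugate: posterior is Inv-Gamma(α + n/2, β + Σ(xᵢ−μ)²/2).
Posterior: Inv-Gamma(6.9 + 10/2, 18.4 + 38.769/2) = Inv-Gamma(11.90, 37.7845).
Mode = β/(α+1) = 37.7845/12.90 = 2.9290.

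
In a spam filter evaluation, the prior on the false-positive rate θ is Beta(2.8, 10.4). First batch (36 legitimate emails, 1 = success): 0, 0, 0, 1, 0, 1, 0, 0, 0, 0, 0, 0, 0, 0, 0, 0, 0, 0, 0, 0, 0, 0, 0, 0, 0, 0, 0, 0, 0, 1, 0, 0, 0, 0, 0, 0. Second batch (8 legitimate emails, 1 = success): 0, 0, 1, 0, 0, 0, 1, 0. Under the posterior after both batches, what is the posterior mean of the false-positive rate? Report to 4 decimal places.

The Beta prior is conjugate to a Binomial/Bernoulli likelihood; the update adds successes to α and failures to β.
After batch 1: Beta(2.8+3, 10.4+33) = Beta(5.8, 43.4).
After batch 2: Beta(5.8+2, 43.4+6) = Beta(7.8, 49.4).
Posterior mean = α/(α+β) = 7.8/57.2 = 0.1364.

0.1364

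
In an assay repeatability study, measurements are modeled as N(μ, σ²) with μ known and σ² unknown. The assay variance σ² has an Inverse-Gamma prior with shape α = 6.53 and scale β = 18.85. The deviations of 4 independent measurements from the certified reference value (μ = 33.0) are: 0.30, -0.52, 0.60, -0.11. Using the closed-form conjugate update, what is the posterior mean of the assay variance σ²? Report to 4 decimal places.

2.5520

With known mean μ and an Inverse-Gamma(α, β) prior on σ², the Normal likelihood is conjugate: posterior is Inv-Gamma(α + n/2, β + Σ(xᵢ−μ)²/2).
Σ(xᵢ−μ)² = (0.30)² + (-0.52)² + (0.60)² + (-0.11)² = 0.7325.
Posterior: Inv-Gamma(6.53 + 4/2, 18.85 + 0.7325/2) = Inv-Gamma(8.53, 19.21625).
E[σ²|data] = β/(α−1) = 19.21625/7.53 = 2.5520.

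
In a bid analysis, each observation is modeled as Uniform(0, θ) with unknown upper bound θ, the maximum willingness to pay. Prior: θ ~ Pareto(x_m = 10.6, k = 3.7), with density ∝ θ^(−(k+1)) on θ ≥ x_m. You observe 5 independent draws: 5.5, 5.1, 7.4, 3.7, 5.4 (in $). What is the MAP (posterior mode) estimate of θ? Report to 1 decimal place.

A Pareto(scale x_m, shape k) prior on the upper bound θ of Uniform(0, θ) is conjugate: posterior is Pareto(max(x_m, max xᵢ), k + n).
Sample maximum = 7.4; prior scale x_m = 10.6 → posterior scale = max = 10.6.
Posterior shape = 3.7 + 5 = 8.7.
The Pareto density is decreasing on [x_m, ∞), so the mode is x_m = 10.6.

10.6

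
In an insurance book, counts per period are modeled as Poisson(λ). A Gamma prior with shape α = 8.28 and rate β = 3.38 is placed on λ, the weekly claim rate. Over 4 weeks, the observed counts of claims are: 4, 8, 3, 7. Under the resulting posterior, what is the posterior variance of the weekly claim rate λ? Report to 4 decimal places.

With a Gamma(shape α, rate β) prior, the Poisson likelihood is conjugate: the posterior is Gamma(α + ΣXᵢ, β + n).
Sum of counts S = 22 over n = 4 weeks.
Posterior: Gamma(α+S, β+n) = Gamma(8.28+22, 3.38+4) = Gamma(30.28, 7.38).
Var = α/β² = 30.28/7.38² = 0.5560.

0.5560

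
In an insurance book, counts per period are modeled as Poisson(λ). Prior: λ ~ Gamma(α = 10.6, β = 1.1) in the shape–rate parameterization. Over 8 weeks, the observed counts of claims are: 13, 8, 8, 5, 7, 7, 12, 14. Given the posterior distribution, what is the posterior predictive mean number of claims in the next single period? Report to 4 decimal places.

9.2967

With a Gamma(shape α, rate β) prior, the Poisson likelihood is conjugate: the posterior is Gamma(α + ΣXᵢ, β + n).
Sum of counts S = 74 over n = 8 weeks.
Posterior: Gamma(α+S, β+n) = Gamma(10.6+74, 1.1+8) = Gamma(84.6, 9.1).
The predictive distribution for one future period is NegBinom with mean α/β = 9.2967.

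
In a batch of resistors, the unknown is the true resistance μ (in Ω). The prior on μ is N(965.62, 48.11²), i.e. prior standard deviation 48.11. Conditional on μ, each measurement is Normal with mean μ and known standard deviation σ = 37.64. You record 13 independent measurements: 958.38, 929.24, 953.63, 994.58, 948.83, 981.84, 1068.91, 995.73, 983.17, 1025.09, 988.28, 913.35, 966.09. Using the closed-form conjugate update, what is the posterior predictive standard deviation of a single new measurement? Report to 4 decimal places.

For Normal data with known variance σ², a Normal(μ₀, σ₀²) prior on μ is conjugate. Posterior precision = 1/σ₀² + n/σ²; posterior mean is the precision-weighted average of μ₀ and x̄.
σ₀² = 48.11² = 2314.5721, σ² = 37.64² = 1416.7696; σ² + n·σ₀² = 1416.7696 + 13·2314.5721 = 31506.2069.
Posterior precision = 1/σ₀² + n/σ² = 1/2314.5721 + 13/1416.7696 = (σ² + n·σ₀²)/(σ₀²σ²) = 31506.2069/(2314.5721·1416.7696); posterior variance σₙ² = σ₀²σ²/(σ² + n·σ₀²) = 2314.5721·1416.7696/31506.2069 = 104.081567.
Predictive variance for one new observation = σₙ² + σ² = 2314.5721·1416.7696/31506.2069 + 1416.7696 = σ²·(σ₀² + 31506.2069)/31506.2069 = 1416.7696·33820.779/31506.2069 = 1520.851167; SD = √(1416.7696·33820.779/31506.2069) = 38.9981.

38.9981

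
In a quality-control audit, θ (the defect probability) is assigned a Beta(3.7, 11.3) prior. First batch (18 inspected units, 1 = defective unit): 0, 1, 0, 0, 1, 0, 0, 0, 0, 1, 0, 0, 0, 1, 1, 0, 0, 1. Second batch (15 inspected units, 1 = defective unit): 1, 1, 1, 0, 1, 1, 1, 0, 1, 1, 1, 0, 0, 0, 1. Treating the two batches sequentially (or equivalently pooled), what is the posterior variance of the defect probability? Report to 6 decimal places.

The Beta prior is conjugate to a Binomial/Bernoulli likelihood; the update adds successes to α and failures to β.
After batch 1: Beta(3.7+6, 11.3+12) = Beta(9.7, 23.3).
After batch 2: Beta(9.7+10, 23.3+5) = Beta(19.7, 28.3).
Var = αβ/((α+β)²(α+β+1)) = 19.7·28.3/(48.0²·49.0) = 0.004938.

0.004938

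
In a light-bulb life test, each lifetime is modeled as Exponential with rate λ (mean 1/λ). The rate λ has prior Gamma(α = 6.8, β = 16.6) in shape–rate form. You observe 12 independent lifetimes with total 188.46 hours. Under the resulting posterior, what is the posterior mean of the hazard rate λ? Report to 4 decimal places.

With a Gamma(shape α, rate β) prior on the exponential rate λ, the posterior after n observations with total T = Σxᵢ is Gamma(α+n, β+T).
Posterior: Gamma(6.8+12, 16.6+188.46) = Gamma(18.8, 205.06).
Posterior mean of λ = α/β = 18.8/205.06 = 0.0917.

0.0917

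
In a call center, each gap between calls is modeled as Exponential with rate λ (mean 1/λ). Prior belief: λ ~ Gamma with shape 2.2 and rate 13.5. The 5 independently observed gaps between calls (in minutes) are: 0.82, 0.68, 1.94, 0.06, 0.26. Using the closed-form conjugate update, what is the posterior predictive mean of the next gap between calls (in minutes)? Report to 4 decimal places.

2.7839

With a Gamma(shape α, rate β) prior on the exponential rate λ, the posterior after n observations with total T = Σxᵢ is Gamma(α+n, β+T).
Sum of observations T = 3.76 minutes; n = 5.
Posterior: Gamma(2.2+5, 13.5+3.76) = Gamma(7.2, 17.26).
The predictive distribution for the next observation is Lomax; its mean is β/(α−1) = 17.26/6.2 = 2.7839.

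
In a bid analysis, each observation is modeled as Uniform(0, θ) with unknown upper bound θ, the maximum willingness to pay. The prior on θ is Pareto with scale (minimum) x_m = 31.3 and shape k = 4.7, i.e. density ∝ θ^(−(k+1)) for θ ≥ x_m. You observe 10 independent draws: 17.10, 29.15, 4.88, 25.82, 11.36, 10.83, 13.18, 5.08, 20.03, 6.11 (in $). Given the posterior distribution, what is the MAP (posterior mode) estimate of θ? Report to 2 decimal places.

A Pareto(scale x_m, shape k) prior on the upper bound θ of Uniform(0, θ) is conjugate: posterior is Pareto(max(x_m, max xᵢ), k + n).
Sample maximum = 29.15; prior scale x_m = 31.3 → posterior scale = max = 31.30.
Posterior shape = 4.7 + 10 = 14.7.
The Pareto density is decreasing on [x_m, ∞), so the mode is x_m = 31.30.

31.30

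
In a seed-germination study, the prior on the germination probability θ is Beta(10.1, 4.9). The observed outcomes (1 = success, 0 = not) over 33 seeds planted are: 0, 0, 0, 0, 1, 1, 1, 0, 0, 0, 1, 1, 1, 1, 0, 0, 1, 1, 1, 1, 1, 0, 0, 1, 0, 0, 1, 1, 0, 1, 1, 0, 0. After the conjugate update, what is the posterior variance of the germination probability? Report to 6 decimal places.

0.005017

The Beta prior is conjugate to a Binomial/Bernoulli likelihood; the update adds successes to α and failures to β.
Posterior: Beta(α+k, β+n−k) = Beta(10.1+17, 4.9+16) = Beta(27.1, 20.9).
Var = αβ/((α+β)²(α+β+1)) = 27.1·20.9/(48.0²·49.0) = 0.005017.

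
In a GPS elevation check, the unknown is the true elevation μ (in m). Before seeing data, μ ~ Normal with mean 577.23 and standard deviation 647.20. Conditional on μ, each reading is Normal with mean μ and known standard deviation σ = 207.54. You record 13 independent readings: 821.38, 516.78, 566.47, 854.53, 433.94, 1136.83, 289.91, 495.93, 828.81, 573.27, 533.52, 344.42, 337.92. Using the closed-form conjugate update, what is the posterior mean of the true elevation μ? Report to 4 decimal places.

For Normal data with known variance σ², a Normal(μ₀, σ₀²) prior on μ is conjugate. Posterior precision = 1/σ₀² + n/σ²; posterior mean is the precision-weighted average of μ₀ and x̄.
Σxᵢ = 821.38 + 516.78 + 566.47 + 854.53 + 433.94 + 1136.83 + 289.91 + 495.93 + 828.81 + 573.27 + 533.52 + 344.42 + 337.92 = 7733.71, so n·x̄ = 7733.71.
σ₀² = 647.20² = 418867.84, σ² = 207.54² = 43072.8516; σ² + n·σ₀² = 43072.8516 + 13·418867.84 = 5488354.7716.
Posterior mean = (μ₀/σ₀² + n·x̄/σ²)/(1/σ₀² + n/σ²) = (σ²·μ₀ + σ₀²·n·x̄)/(σ² + n·σ₀²) = (43072.8516·577.23 + 418867.84·7733.71)/5488354.7716 = 3264265345.015468/5488354.7716 = 594.7621.

594.7621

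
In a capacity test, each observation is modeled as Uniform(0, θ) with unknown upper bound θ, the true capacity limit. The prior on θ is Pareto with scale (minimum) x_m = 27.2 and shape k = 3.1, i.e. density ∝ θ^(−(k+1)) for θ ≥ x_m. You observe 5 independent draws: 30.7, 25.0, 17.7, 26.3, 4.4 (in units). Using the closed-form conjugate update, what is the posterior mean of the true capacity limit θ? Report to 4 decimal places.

35.0239

A Pareto(scale x_m, shape k) prior on the upper bound θ of Uniform(0, θ) is conjugate: posterior is Pareto(max(x_m, max xᵢ), k + n).
Sample maximum = 30.7; prior scale x_m = 27.2 → posterior scale = max = 30.7.
Posterior shape = 3.1 + 5 = 8.1.
E[θ|data] = k·x_m/(k−1) = 8.1·30.7/7.1 = 35.0239.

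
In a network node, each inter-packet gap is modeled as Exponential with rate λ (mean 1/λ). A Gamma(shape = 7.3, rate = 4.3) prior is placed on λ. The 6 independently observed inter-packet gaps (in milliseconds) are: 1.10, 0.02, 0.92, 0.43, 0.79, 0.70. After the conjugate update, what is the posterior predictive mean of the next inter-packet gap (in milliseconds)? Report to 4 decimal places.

0.6715

With a Gamma(shape α, rate β) prior on the exponential rate λ, the posterior after n observations with total T = Σxᵢ is Gamma(α+n, β+T).
Sum of observations T = 3.96 milliseconds; n = 6.
Posterior: Gamma(7.3+6, 4.3+3.96) = Gamma(13.3, 8.26).
The predictive distribution for the next observation is Lomax; its mean is β/(α−1) = 8.26/12.3 = 0.6715.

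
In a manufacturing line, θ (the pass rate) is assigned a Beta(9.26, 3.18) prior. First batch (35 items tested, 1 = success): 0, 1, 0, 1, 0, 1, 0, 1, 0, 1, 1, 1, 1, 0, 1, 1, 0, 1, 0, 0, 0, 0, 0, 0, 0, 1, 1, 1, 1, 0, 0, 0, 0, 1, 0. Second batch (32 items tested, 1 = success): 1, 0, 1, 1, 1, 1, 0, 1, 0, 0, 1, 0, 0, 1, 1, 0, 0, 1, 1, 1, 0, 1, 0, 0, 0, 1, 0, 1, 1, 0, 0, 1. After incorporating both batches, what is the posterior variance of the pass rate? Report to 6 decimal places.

0.003095

The Beta prior is conjugate to a Binomial/Bernoulli likelihood; the update adds successes to α and failures to β.
After batch 1: Beta(9.26+16, 3.18+19) = Beta(25.26, 22.18).
After batch 2: Beta(25.26+17, 22.18+15) = Beta(42.26, 37.18).
Var = αβ/((α+β)²(α+β+1)) = 42.26·37.18/(79.44²·80.44) = 0.003095.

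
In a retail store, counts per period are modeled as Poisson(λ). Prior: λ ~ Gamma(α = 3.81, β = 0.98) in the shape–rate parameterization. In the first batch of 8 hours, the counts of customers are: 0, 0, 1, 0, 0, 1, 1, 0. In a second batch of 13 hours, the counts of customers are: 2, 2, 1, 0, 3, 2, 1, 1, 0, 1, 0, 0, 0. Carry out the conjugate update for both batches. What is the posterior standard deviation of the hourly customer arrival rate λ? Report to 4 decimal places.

With a Gamma(shape α, rate β) prior, the Poisson likelihood is conjugate: the posterior is Gamma(α + ΣXᵢ, β + n).
Batch 1: sum of counts S = 3 over n = 8 hours.
After batch 1: Gamma(α+S, β+n) = Gamma(3.81+3, 0.98+8) = Gamma(6.81, 8.98).
Batch 2: sum of counts S = 13 over n = 13 hours.
After batch 2: Gamma(α+S, β+n) = Gamma(6.81+13, 8.98+13) = Gamma(19.81, 21.98).
SD = √α/β = √19.81/21.98 = 0.2025.

0.2025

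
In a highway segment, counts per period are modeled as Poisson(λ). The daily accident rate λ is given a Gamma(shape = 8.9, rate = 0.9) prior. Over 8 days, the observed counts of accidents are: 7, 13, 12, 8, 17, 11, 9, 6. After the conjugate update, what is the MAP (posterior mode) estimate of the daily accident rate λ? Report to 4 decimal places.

With a Gamma(shape α, rate β) prior, the Poisson likelihood is conjugate: the posterior is Gamma(α + ΣXᵢ, β + n).
Sum of counts S = 83 over n = 8 days.
Posterior: Gamma(α+S, β+n) = Gamma(8.9+83, 0.9+8) = Gamma(91.9, 8.9).
Mode of Gamma(α,β) for α≥1 is (α−1)/β = 90.9/8.9 = 10.2135.

10.2135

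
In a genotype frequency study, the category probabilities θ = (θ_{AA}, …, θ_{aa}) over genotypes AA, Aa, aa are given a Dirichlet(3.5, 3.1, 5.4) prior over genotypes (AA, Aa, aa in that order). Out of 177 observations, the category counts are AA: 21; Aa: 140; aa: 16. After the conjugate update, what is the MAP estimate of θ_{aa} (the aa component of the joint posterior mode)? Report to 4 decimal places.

0.1097

The Dirichlet prior is conjugate to the Multinomial likelihood: each posterior αⱼ = prior αⱼ + observed count nⱼ.
Posterior concentration: (24.5, 143.1, 21.4), total = 189.0.
Joint mode component: (α_{aa}−1)/(Σα−K) = 20.4/186.0 = 0.1097.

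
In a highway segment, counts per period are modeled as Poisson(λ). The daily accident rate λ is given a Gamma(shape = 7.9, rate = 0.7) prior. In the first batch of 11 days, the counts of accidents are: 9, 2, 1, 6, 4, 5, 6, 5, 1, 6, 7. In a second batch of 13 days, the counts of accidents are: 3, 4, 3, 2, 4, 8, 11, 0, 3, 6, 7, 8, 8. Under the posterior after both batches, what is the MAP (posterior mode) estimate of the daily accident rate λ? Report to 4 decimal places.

5.0972

With a Gamma(shape α, rate β) prior, the Poisson likelihood is conjugate: the posterior is Gamma(α + ΣXᵢ, β + n).
Batch 1: sum of counts S = 52 over n = 11 days.
After batch 1: Gamma(α+S, β+n) = Gamma(7.9+52, 0.7+11) = Gamma(59.9, 11.7).
Batch 2: sum of counts S = 67 over n = 13 days.
After batch 2: Gamma(α+S, β+n) = Gamma(59.9+67, 11.7+13) = Gamma(126.9, 24.7).
Mode of Gamma(α,β) for α≥1 is (α−1)/β = 125.9/24.7 = 5.0972.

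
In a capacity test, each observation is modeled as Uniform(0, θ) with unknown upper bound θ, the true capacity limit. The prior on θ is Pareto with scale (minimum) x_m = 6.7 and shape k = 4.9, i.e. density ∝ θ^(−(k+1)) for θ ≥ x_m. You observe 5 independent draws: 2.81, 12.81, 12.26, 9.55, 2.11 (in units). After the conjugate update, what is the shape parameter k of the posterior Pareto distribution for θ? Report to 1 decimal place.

9.9

A Pareto(scale x_m, shape k) prior on the upper bound θ of Uniform(0, θ) is conjugate: posterior is Pareto(max(x_m, max xᵢ), k + n).
Sample maximum = 12.81; prior scale x_m = 6.7 → posterior scale = max = 12.81.
Posterior shape = 4.9 + 5 = 9.9.
Posterior shape k = 9.9.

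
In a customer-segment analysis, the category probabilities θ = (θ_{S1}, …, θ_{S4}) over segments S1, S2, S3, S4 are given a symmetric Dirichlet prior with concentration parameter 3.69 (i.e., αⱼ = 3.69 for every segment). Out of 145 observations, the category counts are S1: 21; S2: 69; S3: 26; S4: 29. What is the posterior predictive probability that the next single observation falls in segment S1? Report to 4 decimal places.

The Dirichlet prior is conjugate to the Multinomial likelihood: each posterior αⱼ = prior αⱼ + observed count nⱼ.
Posterior concentration: (24.69, 72.69, 29.69, 32.69), total = 159.76.
P(next = S1 | data) = α_{S1}/Σα = 0.1545.

0.1545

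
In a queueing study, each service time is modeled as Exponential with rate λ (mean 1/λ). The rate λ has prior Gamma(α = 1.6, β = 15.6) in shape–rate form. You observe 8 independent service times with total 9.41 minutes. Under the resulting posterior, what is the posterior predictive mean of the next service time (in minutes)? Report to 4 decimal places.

2.9081

With a Gamma(shape α, rate β) prior on the exponential rate λ, the posterior after n observations with total T = Σxᵢ is Gamma(α+n, β+T).
Posterior: Gamma(1.6+8, 15.6+9.41) = Gamma(9.6, 25.01).
The predictive distribution for the next observation is Lomax; its mean is β/(α−1) = 25.01/8.6 = 2.9081.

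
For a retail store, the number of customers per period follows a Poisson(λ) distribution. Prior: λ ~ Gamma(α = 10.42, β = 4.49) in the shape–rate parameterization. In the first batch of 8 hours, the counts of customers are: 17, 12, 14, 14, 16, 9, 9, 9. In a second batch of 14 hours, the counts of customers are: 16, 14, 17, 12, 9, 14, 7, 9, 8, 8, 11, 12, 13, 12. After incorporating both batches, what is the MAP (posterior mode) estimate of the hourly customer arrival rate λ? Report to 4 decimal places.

10.2461

With a Gamma(shape α, rate β) prior, the Poisson likelihood is conjugate: the posterior is Gamma(α + ΣXᵢ, β + n).
Batch 1: sum of counts S = 100 over n = 8 hours.
After batch 1: Gamma(α+S, β+n) = Gamma(10.42+100, 4.49+8) = Gamma(110.42, 12.49).
Batch 2: sum of counts S = 162 over n = 14 hours.
After batch 2: Gamma(α+S, β+n) = Gamma(110.42+162, 12.49+14) = Gamma(272.42, 26.49).
Mode of Gamma(α,β) for α≥1 is (α−1)/β = 271.42/26.49 = 10.2461.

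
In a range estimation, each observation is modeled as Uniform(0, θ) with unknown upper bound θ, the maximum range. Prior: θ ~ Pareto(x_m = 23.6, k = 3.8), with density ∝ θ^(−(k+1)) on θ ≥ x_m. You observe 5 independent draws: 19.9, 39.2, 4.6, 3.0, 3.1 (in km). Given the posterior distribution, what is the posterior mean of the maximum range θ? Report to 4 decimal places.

44.2256

A Pareto(scale x_m, shape k) prior on the upper bound θ of Uniform(0, θ) is conjugate: posterior is Pareto(max(x_m, max xᵢ), k + n).
Sample maximum = 39.2; prior scale x_m = 23.6 → posterior scale = max = 39.2.
Posterior shape = 3.8 + 5 = 8.8.
E[θ|data] = k·x_m/(k−1) = 8.8·39.2/7.8 = 44.2256.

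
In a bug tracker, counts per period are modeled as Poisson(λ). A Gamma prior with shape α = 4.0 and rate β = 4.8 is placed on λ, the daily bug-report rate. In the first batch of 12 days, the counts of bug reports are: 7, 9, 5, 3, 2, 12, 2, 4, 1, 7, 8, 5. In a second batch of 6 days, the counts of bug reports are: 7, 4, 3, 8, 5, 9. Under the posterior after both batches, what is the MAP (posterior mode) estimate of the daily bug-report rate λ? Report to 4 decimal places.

With a Gamma(shape α, rate β) prior, the Poisson likelihood is conjugate: the posterior is Gamma(α + ΣXᵢ, β + n).
Batch 1: sum of counts S = 65 over n = 12 days.
After batch 1: Gamma(α+S, β+n) = Gamma(4.0+65, 4.8+12) = Gamma(69.0, 16.8).
Batch 2: sum of counts S = 36 over n = 6 days.
After batch 2: Gamma(α+S, β+n) = Gamma(69.0+36, 16.8+6) = Gamma(105.0, 22.8).
Mode of Gamma(α,β) for α≥1 is (α−1)/β = 104.0/22.8 = 4.5614.

4.5614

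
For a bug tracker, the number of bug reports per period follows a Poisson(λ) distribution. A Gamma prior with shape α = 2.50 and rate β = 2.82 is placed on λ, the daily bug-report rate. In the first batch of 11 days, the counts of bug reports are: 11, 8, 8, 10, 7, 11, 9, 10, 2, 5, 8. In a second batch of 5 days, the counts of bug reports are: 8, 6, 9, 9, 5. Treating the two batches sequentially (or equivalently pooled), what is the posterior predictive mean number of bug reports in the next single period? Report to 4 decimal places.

6.8278

With a Gamma(shape α, rate β) prior, the Poisson likelihood is conjugate: the posterior is Gamma(α + ΣXᵢ, β + n).
Batch 1: sum of counts S = 89 over n = 11 days.
After batch 1: Gamma(α+S, β+n) = Gamma(2.50+89, 2.82+11) = Gamma(91.50, 13.82).
Batch 2: sum of counts S = 37 over n = 5 days.
After batch 2: Gamma(α+S, β+n) = Gamma(91.50+37, 13.82+5) = Gamma(128.50, 18.82).
The predictive distribution for one future period is NegBinom with mean α/β = 6.8278.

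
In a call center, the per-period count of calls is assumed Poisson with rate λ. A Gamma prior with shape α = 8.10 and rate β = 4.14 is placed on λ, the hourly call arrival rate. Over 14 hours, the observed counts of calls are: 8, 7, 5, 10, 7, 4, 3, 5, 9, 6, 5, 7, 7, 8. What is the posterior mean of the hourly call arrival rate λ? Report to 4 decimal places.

5.4631

With a Gamma(shape α, rate β) prior, the Poisson likelihood is conjugate: the posterior is Gamma(α + ΣXᵢ, β + n).
Sum of counts S = 91 over n = 14 hours.
Posterior: Gamma(α+S, β+n) = Gamma(8.10+91, 4.14+14) = Gamma(99.10, 18.14).
Posterior mean = α/β = 99.10/18.14 = 5.4631.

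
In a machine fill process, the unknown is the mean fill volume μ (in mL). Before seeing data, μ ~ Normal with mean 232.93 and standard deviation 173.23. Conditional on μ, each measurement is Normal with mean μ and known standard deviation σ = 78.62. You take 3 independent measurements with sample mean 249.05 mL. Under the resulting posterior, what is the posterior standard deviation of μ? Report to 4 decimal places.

43.9089

For Normal data with known variance σ², a Normal(μ₀, σ₀²) prior on μ is conjugate. Posterior precision = 1/σ₀² + n/σ²; posterior mean is the precision-weighted average of μ₀ and x̄.
σ₀² = 173.23² = 30008.6329, σ² = 78.62² = 6181.1044; σ² + n·σ₀² = 6181.1044 + 3·30008.6329 = 96207.0031.
Posterior precision = 1/σ₀² + n/σ² = 1/30008.6329 + 3/6181.1044 = (σ² + n·σ₀²)/(σ₀²σ²) = 96207.0031/(30008.6329·6181.1044); posterior variance σₙ² = σ₀²σ²/(σ² + n·σ₀²) = 30008.6329·6181.1044/96207.0031 = 1927.993669.
Posterior SD = √σₙ² = √(30008.6329·6181.1044/96207.0031) = 43.9089.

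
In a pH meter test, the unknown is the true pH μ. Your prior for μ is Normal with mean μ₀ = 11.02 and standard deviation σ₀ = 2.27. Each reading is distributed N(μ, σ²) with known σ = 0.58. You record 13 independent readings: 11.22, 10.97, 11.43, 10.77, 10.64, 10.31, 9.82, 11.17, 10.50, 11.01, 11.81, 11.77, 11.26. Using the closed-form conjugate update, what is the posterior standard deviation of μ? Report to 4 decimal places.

0.1605

For Normal data with known variance σ², a Normal(μ₀, σ₀²) prior on μ is conjugate. Posterior precision = 1/σ₀² + n/σ²; posterior mean is the precision-weighted average of μ₀ and x̄.
σ₀² = 2.27² = 5.1529, σ² = 0.58² = 0.3364; σ² + n·σ₀² = 0.3364 + 13·5.1529 = 67.3241.
Posterior precision = 1/σ₀² + n/σ² = 1/5.1529 + 13/0.3364 = (σ² + n·σ₀²)/(σ₀²σ²) = 67.3241/(5.1529·0.3364); posterior variance σₙ² = σ₀²σ²/(σ² + n·σ₀²) = 5.1529·0.3364/67.3241 = 0.025748.
Posterior SD = √σₙ² = √(5.1529·0.3364/67.3241) = 0.1605.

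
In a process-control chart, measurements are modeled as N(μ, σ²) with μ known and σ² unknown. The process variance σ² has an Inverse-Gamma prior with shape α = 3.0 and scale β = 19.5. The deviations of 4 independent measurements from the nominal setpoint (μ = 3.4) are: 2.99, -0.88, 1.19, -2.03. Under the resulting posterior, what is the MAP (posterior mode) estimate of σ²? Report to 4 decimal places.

4.5210

With known mean μ and an Inverse-Gamma(α, β) prior on σ², the Normal likelihood is conjugate: posterior is Inv-Gamma(α + n/2, β + Σ(xᵢ−μ)²/2).
Σ(xᵢ−μ)² = (2.99)² + (-0.88)² + (1.19)² + (-2.03)² = 15.2515.
Posterior: Inv-Gamma(3.0 + 4/2, 19.5 + 15.2515/2) = Inv-Gamma(5.00, 27.12575).
Mode = β/(α+1) = 27.12575/6.00 = 4.5210.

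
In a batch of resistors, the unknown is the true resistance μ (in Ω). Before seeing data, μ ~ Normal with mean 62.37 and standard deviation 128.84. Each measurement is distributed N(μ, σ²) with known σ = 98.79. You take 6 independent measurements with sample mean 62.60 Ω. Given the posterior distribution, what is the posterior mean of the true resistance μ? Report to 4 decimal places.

For Normal data with known variance σ², a Normal(μ₀, σ₀²) prior on μ is conjugate. Posterior precision = 1/σ₀² + n/σ²; posterior mean is the precision-weighted average of μ₀ and x̄.
n·x̄ = 6·62.60 = 375.6.
σ₀² = 128.84² = 16599.7456, σ² = 98.79² = 9759.4641; σ² + n·σ₀² = 9759.4641 + 6·16599.7456 = 109357.9377.
Posterior mean = (μ₀/σ₀² + n·x̄/σ²)/(1/σ₀² + n/σ²) = (σ²·μ₀ + σ₀²·n·x̄)/(σ² + n·σ₀²) = (9759.4641·62.37 + 16599.7456·375.6)/109357.9377 = 6843562.223277/109357.9377 = 62.5795.

62.5795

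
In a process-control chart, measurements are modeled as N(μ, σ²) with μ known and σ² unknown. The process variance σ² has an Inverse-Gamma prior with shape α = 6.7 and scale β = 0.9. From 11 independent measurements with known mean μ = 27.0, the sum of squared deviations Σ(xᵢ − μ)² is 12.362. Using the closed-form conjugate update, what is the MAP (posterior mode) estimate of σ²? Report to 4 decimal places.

With known mean μ and an Inverse-Gamma(α, β) prior on σ², the Normal likelihood is conjugate: posterior is Inv-Gamma(α + n/2, β + Σ(xᵢ−μ)²/2).
Posterior: Inv-Gamma(6.7 + 11/2, 0.9 + 12.362/2) = Inv-Gamma(12.20, 7.0810).
Mode = β/(α+1) = 7.0810/13.20 = 0.5364.

0.5364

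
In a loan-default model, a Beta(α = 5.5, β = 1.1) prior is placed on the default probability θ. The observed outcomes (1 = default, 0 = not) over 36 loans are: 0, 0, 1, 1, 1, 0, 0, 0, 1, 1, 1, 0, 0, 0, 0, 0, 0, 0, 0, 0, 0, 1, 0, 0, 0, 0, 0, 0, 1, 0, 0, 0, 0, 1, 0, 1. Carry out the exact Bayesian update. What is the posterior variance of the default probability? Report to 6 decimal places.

0.005309

The Beta prior is conjugate to a Binomial/Bernoulli likelihood; the update adds successes to α and failures to β.
Posterior: Beta(α+k, β+n−k) = Beta(5.5+10, 1.1+26) = Beta(15.5, 27.1).
Var = αβ/((α+β)²(α+β+1)) = 15.5·27.1/(42.6²·43.6) = 0.005309.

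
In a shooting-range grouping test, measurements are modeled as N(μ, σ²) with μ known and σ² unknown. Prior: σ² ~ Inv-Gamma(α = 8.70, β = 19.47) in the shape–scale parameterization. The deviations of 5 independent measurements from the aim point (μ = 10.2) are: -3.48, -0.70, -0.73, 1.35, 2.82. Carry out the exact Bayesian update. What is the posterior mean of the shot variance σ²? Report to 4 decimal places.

3.0318

With known mean μ and an Inverse-Gamma(α, β) prior on σ², the Normal likelihood is conjugate: posterior is Inv-Gamma(α + n/2, β + Σ(xᵢ−μ)²/2).
Σ(xᵢ−μ)² = (-3.48)² + (-0.70)² + (-0.73)² + (1.35)² + (2.82)² = 22.9082.
Posterior: Inv-Gamma(8.70 + 5/2, 19.47 + 22.9082/2) = Inv-Gamma(11.20, 30.92410).
E[σ²|data] = β/(α−1) = 30.92410/10.20 = 3.0318.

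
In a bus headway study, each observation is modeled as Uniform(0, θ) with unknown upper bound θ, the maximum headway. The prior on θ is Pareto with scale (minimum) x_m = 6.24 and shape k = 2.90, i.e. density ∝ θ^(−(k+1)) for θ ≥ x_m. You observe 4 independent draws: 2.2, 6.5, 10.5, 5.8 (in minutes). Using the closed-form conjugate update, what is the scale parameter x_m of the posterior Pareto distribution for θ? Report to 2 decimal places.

A Pareto(scale x_m, shape k) prior on the upper bound θ of Uniform(0, θ) is conjugate: posterior is Pareto(max(x_m, max xᵢ), k + n).
Sample maximum = 10.5; prior scale x_m = 6.24 → posterior scale = max = 10.50.
Posterior shape = 2.90 + 4 = 6.90.
Posterior scale x_m = 10.50.

10.50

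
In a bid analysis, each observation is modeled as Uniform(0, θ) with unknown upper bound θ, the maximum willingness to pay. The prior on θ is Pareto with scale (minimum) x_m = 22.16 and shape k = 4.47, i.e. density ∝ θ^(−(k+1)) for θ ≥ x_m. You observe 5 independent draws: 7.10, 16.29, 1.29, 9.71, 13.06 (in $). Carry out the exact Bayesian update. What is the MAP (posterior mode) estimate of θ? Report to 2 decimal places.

A Pareto(scale x_m, shape k) prior on the upper bound θ of Uniform(0, θ) is conjugate: posterior is Pareto(max(x_m, max xᵢ), k + n).
Sample maximum = 16.29; prior scale x_m = 22.16 → posterior scale = max = 22.16.
Posterior shape = 4.47 + 5 = 9.47.
The Pareto density is decreasing on [x_m, ∞), so the mode is x_m = 22.16.

22.16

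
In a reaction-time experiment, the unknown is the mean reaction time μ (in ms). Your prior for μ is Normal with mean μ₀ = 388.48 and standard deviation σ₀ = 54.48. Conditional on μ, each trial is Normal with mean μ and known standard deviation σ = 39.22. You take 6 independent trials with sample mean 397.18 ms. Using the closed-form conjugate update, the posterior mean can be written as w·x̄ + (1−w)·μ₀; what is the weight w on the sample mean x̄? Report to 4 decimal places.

0.9205

For Normal data with known variance σ², a Normal(μ₀, σ₀²) prior on μ is conjugate. Posterior precision = 1/σ₀² + n/σ²; posterior mean is the precision-weighted average of μ₀ and x̄.
σ₀² = 54.48² = 2968.0704, σ² = 39.22² = 1538.2084. Prior precision 1/σ₀² = 1/2968.0704; data precision n/σ² = 6/1538.2084.
w = (n/σ²)/(1/σ₀² + n/σ²) = n·σ₀²/(σ² + n·σ₀²) = 6·2968.0704/(1538.2084 + 6·2968.0704) = 17808.4224/19346.6308 = 0.9205.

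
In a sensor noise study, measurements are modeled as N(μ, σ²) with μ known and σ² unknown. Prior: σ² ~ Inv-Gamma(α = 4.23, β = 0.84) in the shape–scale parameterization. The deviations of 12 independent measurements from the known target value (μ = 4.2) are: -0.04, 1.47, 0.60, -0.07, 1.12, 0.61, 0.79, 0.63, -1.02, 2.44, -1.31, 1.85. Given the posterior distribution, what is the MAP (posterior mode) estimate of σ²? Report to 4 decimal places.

0.8454

With known mean μ and an Inverse-Gamma(α, β) prior on σ², the Normal likelihood is conjugate: posterior is Inv-Gamma(α + n/2, β + Σ(xᵢ−μ)²/2).
Σ(xᵢ−μ)² = (-0.04)² + (1.47)² + (0.60)² + (-0.07)² + (1.12)² + (0.61)² + (0.79)² + (0.63)² + (-1.02)² + (2.44)² + (-1.31)² + (1.85)² = 17.3075.
Posterior: Inv-Gamma(4.23 + 12/2, 0.84 + 17.3075/2) = Inv-Gamma(10.23, 9.49375).
Mode = β/(α+1) = 9.49375/11.23 = 0.8454.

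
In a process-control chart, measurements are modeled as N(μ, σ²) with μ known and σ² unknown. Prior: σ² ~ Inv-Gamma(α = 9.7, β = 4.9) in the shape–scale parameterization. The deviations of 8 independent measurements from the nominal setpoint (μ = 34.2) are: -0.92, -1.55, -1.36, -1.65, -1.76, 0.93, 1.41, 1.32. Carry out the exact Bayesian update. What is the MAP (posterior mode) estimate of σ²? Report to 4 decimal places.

0.8610

With known mean μ and an Inverse-Gamma(α, β) prior on σ², the Normal likelihood is conjugate: posterior is Inv-Gamma(α + n/2, β + Σ(xᵢ−μ)²/2).
Σ(xᵢ−μ)² = (-0.92)² + (-1.55)² + (-1.36)² + (-1.65)² + (-1.76)² + (0.93)² + (1.41)² + (1.32)² = 15.5140.
Posterior: Inv-Gamma(9.7 + 8/2, 4.9 + 15.5140/2) = Inv-Gamma(13.70, 12.65700).
Mode = β/(α+1) = 12.65700/14.70 = 0.8610.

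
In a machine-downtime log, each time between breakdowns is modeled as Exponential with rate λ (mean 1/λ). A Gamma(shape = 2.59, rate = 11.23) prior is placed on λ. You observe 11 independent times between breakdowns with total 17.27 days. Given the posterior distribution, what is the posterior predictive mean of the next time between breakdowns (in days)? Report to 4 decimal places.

2.2637

With a Gamma(shape α, rate β) prior on the exponential rate λ, the posterior after n observations with total T = Σxᵢ is Gamma(α+n, β+T).
Posterior: Gamma(2.59+11, 11.23+17.27) = Gamma(13.59, 28.50).
The predictive distribution for the next observation is Lomax; its mean is β/(α−1) = 28.50/12.59 = 2.2637.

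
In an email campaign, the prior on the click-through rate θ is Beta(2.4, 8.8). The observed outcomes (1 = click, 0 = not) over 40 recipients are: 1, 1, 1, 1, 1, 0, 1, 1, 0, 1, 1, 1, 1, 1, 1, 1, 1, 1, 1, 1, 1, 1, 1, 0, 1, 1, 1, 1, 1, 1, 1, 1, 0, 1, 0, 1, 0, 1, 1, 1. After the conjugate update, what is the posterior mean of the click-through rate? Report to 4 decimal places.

The Beta prior is conjugate to a Binomial/Bernoulli likelihood; the update adds successes to α and failures to β.
Posterior: Beta(α+k, β+n−k) = Beta(2.4+34, 8.8+6) = Beta(36.4, 14.8).
Posterior mean = α/(α+β) = 36.4/51.2 = 0.7109.

0.7109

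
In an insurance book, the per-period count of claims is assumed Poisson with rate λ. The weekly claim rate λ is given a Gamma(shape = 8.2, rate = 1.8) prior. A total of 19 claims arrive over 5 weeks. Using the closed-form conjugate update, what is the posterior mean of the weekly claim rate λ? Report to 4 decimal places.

4.0000

With a Gamma(shape α, rate β) prior, the Poisson likelihood is conjugate: the posterior is Gamma(α + ΣXᵢ, β + n).
Posterior: Gamma(α+S, β+n) = Gamma(8.2+19, 1.8+5) = Gamma(27.2, 6.8).
Posterior mean = α/β = 27.2/6.8 = 4.0000.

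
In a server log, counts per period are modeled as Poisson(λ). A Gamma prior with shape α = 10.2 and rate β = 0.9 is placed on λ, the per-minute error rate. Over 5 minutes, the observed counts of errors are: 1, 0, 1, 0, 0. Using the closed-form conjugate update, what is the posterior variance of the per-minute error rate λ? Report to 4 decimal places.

0.3505

With a Gamma(shape α, rate β) prior, the Poisson likelihood is conjugate: the posterior is Gamma(α + ΣXᵢ, β + n).
Sum of counts S = 2 over n = 5 minutes.
Posterior: Gamma(α+S, β+n) = Gamma(10.2+2, 0.9+5) = Gamma(12.2, 5.9).
Var = α/β² = 12.2/5.9² = 0.3505.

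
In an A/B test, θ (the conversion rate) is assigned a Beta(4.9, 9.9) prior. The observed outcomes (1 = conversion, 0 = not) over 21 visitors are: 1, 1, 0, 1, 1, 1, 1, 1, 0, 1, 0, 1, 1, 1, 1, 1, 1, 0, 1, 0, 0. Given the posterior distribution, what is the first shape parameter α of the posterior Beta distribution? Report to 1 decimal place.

The Beta prior is conjugate to a Binomial/Bernoulli likelihood; the update adds successes to α and failures to β.
Posterior: Beta(α+k, β+n−k) = Beta(4.9+15, 9.9+6) = Beta(19.9, 15.9).
Posterior α = 19.9.

19.9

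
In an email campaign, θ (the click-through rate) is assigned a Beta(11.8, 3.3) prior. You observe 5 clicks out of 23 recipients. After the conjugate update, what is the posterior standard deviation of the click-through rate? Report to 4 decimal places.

0.0794

The Beta prior is conjugate to a Binomial/Bernoulli likelihood; the update adds successes to α and failures to β.
Posterior: Beta(α+k, β+n−k) = Beta(11.8+5, 3.3+18) = Beta(16.8, 21.3).
Var = αβ/((α+β)²(α+β+1)) = 16.8·21.3/(38.1²·39.1) = 0.00630467; SD = √0.00630467 = 0.0794.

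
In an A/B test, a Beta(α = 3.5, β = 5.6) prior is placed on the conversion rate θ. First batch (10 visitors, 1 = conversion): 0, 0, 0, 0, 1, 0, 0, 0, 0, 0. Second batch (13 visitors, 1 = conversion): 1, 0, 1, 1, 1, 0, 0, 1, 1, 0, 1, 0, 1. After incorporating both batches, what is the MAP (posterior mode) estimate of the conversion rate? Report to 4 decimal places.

0.3821

The Beta prior is conjugate to a Binomial/Bernoulli likelihood; the update adds successes to α and failures to β.
After batch 1: Beta(3.5+1, 5.6+9) = Beta(4.5, 14.6).
After batch 2: Beta(4.5+8, 14.6+5) = Beta(12.5, 19.6).
Mode of Beta(a,b) for a,b>1 is (a−1)/(a+b−2) = 11.5/30.1 = 0.3821.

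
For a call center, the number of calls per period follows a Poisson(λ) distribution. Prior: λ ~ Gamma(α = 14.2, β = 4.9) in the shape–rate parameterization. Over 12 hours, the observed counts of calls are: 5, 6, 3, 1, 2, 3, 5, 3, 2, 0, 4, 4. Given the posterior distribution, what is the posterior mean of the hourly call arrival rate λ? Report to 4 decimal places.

With a Gamma(shape α, rate β) prior, the Poisson likelihood is conjugate: the posterior is Gamma(α + ΣXᵢ, β + n).
Sum of counts S = 38 over n = 12 hours.
Posterior: Gamma(α+S, β+n) = Gamma(14.2+38, 4.9+12) = Gamma(52.2, 16.9).
Posterior mean = α/β = 52.2/16.9 = 3.0888.

3.0888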